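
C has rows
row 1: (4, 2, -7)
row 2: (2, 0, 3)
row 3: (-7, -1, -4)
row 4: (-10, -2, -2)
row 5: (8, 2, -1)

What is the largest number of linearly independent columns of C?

Row reduce to echelon form.
R2 ← R2 − (1/2)·R1: [0, -1, 13/2]
R3 ← R3 + (7/4)·R1: [0, 5/2, -65/4]
R4 ← R4 + (5/2)·R1: [0, 3, -39/2]
R5 ← R5 − (2)·R1: [0, -2, 13]
R3 ← R3 + (5/2)·R2: [0, 0, 0]
R4 ← R4 + (3)·R2: [0, 0, 0]
R5 ← R5 − (2)·R2: [0, 0, 0]
Echelon form has 2 nonzero rows, so rank(C) = 2.
The rank gives the maximum number of linearly independent columns: 2.

2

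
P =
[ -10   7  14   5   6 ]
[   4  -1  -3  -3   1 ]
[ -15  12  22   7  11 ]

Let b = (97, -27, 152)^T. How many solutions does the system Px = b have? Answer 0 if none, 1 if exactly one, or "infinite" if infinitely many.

infinite

Row reduce the augmented matrix [P | b].
R2 ← R2 + (2/5)·R1: [0, 9/5, 13/5, -1, 17/5, 59/5]
R3 ← R3 − (3/2)·R1: [0, 3/2, 1, -1/2, 2, 13/2]
R3 ← R3 − (5/6)·R2: [0, 0, -7/6, 1/3, -5/6, -10/3]
The echelon form has 3 nonzero rows, and every pivot lies in the first 5 columns, so rank(P) = rank([P|b]) = 3.
The system is consistent.
rank = 3 < 5 unknowns, so there are infinitely many solutions.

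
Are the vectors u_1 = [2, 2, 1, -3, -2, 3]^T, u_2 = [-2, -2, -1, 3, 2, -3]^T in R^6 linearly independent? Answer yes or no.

no

Form the matrix with these vectors as rows and row reduce.
R2 ← R2 + R1: [0, 0, 0, 0, 0, 0]
1 nonzero row, so the 2 vectors span a space of dimension 1.
Since 1 < 2, the vectors are linearly dependent.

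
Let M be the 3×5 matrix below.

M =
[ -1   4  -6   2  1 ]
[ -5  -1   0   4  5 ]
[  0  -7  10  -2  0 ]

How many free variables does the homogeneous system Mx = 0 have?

Row reduce to echelon form.
R2 ← R2 − (5)·R1: [0, -21, 30, -6, 0]
R3 ← R3 − (1/3)·R2: [0, 0, 0, 0, 0]
2 nonzero rows, so rank(M) = 2.
M has 5 columns; by rank–nullity, nullity = 5 − 2 = 3.

3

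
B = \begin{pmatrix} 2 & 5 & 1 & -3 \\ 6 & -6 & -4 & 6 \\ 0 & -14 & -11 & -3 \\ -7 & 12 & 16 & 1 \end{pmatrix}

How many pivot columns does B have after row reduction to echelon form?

Row reduce to echelon form.
R2 ← R2 − (3)·R1: [0, -21, -7, 15]
R4 ← R4 + (7/2)·R1: [0, 59/2, 39/2, -19/2]
R3 ← R3 − (2/3)·R2: [0, 0, -19/3, -13]
R4 ← R4 + (59/42)·R2: [0, 0, 29/3, 81/7]
R4 ← R4 + (29/19)·R3: [0, 0, 0, -1100/133]
Echelon form has 4 nonzero rows, so rank(B) = 4.
Each nonzero row contributes one pivot column: 4 pivot columns.

4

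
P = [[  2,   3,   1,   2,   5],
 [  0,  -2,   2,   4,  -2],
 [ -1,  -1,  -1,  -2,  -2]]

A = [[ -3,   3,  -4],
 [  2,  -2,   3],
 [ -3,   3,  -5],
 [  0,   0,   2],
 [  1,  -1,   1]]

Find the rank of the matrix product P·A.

2

First compute PA:
[[  2,  -2,   5],
 [-12,  12, -10],
 [  2,  -2,   0]]
Now row reduce the product.
R2 ← R2 + (6)·R1: [0, 0, 20]
R3 ← R3 − R1: [0, 0, -5]
R3 ← R3 + (1/4)·R2: [0, 0, 0]
2 nonzero rows, so rank(PA) = 2.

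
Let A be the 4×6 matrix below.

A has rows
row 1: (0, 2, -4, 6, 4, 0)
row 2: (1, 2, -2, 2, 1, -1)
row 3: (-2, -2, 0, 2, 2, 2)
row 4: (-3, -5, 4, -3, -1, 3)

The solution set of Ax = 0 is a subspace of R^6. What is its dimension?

Row reduce to echelon form.
Swap R1 ↔ R2
R3 ← R3 + (2)·R1: [0, 2, -4, 6, 4, 0]
R4 ← R4 + (3)·R1: [0, 1, -2, 3, 2, 0]
R3 ← R3 − R2: [0, 0, 0, 0, 0, 0]
R4 ← R4 − (1/2)·R2: [0, 0, 0, 0, 0, 0]
2 nonzero rows, so rank(A) = 2.
A has 6 columns; by rank–nullity, nullity = 6 − 2 = 4.

4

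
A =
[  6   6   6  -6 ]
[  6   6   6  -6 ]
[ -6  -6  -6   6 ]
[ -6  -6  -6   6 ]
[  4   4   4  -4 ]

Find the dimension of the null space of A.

Row reduce to echelon form.
R2 ← R2 − R1: [0, 0, 0, 0]
R3 ← R3 + R1: [0, 0, 0, 0]
R4 ← R4 + R1: [0, 0, 0, 0]
R5 ← R5 − (2/3)·R1: [0, 0, 0, 0]
1 nonzero row, so rank(A) = 1.
A has 4 columns; by rank–nullity, nullity = 4 − 1 = 3.

3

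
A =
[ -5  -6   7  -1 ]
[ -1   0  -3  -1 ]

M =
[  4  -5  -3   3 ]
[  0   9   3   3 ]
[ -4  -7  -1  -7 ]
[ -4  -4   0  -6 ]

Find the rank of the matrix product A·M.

2

First compute AM:
[[-44, -74, -10, -76],
 [ 12,  30,   6,  24]]
Now row reduce the product.
R2 ← R2 + (3/11)·R1: [0, 108/11, 36/11, 36/11]
2 nonzero rows, so rank(AM) = 2.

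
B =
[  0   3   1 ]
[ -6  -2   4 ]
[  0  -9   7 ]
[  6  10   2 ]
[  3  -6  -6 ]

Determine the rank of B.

3

Row reduce to echelon form.
Swap R1 ↔ R2
R4 ← R4 + R1: [0, 8, 6]
R5 ← R5 + (1/2)·R1: [0, -7, -4]
R3 ← R3 + (3)·R2: [0, 0, 10]
R4 ← R4 − (8/3)·R2: [0, 0, 10/3]
R5 ← R5 + (7/3)·R2: [0, 0, -5/3]
R4 ← R4 − (1/3)·R3: [0, 0, 0]
R5 ← R5 + (1/6)·R3: [0, 0, 0]
Echelon form has 3 nonzero rows, so rank(B) = 3.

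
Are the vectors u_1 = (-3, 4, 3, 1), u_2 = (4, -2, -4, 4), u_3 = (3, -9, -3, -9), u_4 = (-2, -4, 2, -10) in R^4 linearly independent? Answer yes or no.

no

Form the matrix with these vectors as rows and row reduce.
R2 ← R2 + (4/3)·R1: [0, 10/3, 0, 16/3]
R3 ← R3 + R1: [0, -5, 0, -8]
R4 ← R4 − (2/3)·R1: [0, -20/3, 0, -32/3]
R3 ← R3 + (3/2)·R2: [0, 0, 0, 0]
R4 ← R4 + (2)·R2: [0, 0, 0, 0]
2 nonzero rows, so the 4 vectors span a space of dimension 2.
Since 2 < 4, the vectors are linearly dependent.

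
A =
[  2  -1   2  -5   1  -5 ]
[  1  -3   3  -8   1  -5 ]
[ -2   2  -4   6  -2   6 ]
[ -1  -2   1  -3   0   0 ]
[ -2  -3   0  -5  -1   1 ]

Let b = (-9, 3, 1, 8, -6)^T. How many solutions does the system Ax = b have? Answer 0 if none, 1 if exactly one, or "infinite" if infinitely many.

Row reduce the augmented matrix [A | b].
R2 ← R2 − (1/2)·R1: [0, -5/2, 2, -11/2, 1/2, -5/2, 15/2]
R3 ← R3 + R1: [0, 1, -2, 1, -1, 1, -8]
R4 ← R4 + (1/2)·R1: [0, -5/2, 2, -11/2, 1/2, -5/2, 7/2]
R5 ← R5 + R1: [0, -4, 2, -10, 0, -4, -15]
R3 ← R3 + (2/5)·R2: [0, 0, -6/5, -6/5, -4/5, 0, -5]
R4 ← R4 − R2: [0, 0, 0, 0, 0, 0, -4]
R5 ← R5 − (8/5)·R2: [0, 0, -6/5, -6/5, -4/5, 0, -27]
R5 ← R5 − R3: [0, 0, 0, 0, 0, 0, -22]
R5 ← R5 − (11/2)·R4: [0, 0, 0, 0, 0, 0, 0]
The echelon form has 4 nonzero rows; the last pivot sits in the augmented column, so rank(A) = 3 but rank([A|b]) = 4.
Since the ranks differ, the system is inconsistent.
It has no solutions.

0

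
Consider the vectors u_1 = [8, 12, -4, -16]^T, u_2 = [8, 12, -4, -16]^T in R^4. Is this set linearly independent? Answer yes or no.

Form the matrix with these vectors as rows and row reduce.
R2 ← R2 − R1: [0, 0, 0, 0]
1 nonzero row, so the 2 vectors span a space of dimension 1.
Since 1 < 2, the vectors are linearly dependent.

no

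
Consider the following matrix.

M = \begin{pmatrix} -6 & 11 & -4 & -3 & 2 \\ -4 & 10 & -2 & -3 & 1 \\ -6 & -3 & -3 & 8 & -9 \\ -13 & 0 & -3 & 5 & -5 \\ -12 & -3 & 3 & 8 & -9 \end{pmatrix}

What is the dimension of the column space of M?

5

Row reduce to echelon form.
R2 ← R2 − (2/3)·R1: [0, 8/3, 2/3, -1, -1/3]
R3 ← R3 − R1: [0, -14, 1, 11, -11]
R4 ← R4 − (13/6)·R1: [0, -143/6, 17/3, 23/2, -28/3]
R5 ← R5 − (2)·R1: [0, -25, 11, 14, -13]
R3 ← R3 + (21/4)·R2: [0, 0, 9/2, 23/4, -51/4]
R4 ← R4 + (143/16)·R2: [0, 0, 93/8, 41/16, -197/16]
R5 ← R5 + (75/8)·R2: [0, 0, 69/4, 37/8, -129/8]
R4 ← R4 − (31/12)·R3: [0, 0, 0, -295/24, 165/8]
R5 ← R5 − (23/6)·R3: [0, 0, 0, -209/12, 131/4]
R5 ← R5 − (418/295)·R4: [0, 0, 0, 0, 208/59]
Echelon form has 5 nonzero rows, so rank(M) = 5.
The column space has dimension equal to the rank: 5.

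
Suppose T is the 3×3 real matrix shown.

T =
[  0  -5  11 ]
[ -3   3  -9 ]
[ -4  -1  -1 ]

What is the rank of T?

Row reduce to echelon form.
Swap R1 ↔ R2
R3 ← R3 − (4/3)·R1: [0, -5, 11]
R3 ← R3 − R2: [0, 0, 0]
Echelon form has 2 nonzero rows, so rank(T) = 2.

2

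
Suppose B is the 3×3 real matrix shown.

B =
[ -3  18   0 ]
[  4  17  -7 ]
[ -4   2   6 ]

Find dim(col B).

Row reduce to echelon form.
R2 ← R2 + (4/3)·R1: [0, 41, -7]
R3 ← R3 − (4/3)·R1: [0, -22, 6]
R3 ← R3 + (22/41)·R2: [0, 0, 92/41]
Echelon form has 3 nonzero rows, so rank(B) = 3.
The column space has dimension equal to the rank: 3.

3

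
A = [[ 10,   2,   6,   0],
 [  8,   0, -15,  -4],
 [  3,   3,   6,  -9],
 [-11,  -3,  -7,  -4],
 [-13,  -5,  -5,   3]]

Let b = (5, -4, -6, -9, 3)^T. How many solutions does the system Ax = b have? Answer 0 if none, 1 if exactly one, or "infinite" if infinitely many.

0

Row reduce the augmented matrix [A | b].
R2 ← R2 − (4/5)·R1: [0, -8/5, -99/5, -4, -8]
R3 ← R3 − (3/10)·R1: [0, 12/5, 21/5, -9, -15/2]
R4 ← R4 + (11/10)·R1: [0, -4/5, -2/5, -4, -7/2]
R5 ← R5 + (13/10)·R1: [0, -12/5, 14/5, 3, 19/2]
R3 ← R3 + (3/2)·R2: [0, 0, -51/2, -15, -39/2]
R4 ← R4 − (1/2)·R2: [0, 0, 19/2, -2, 1/2]
R5 ← R5 − (3/2)·R2: [0, 0, 65/2, 9, 43/2]
R4 ← R4 + (19/51)·R3: [0, 0, 0, -129/17, -115/17]
R5 ← R5 + (65/51)·R3: [0, 0, 0, -172/17, -57/17]
R5 ← R5 − (4/3)·R4: [0, 0, 0, 0, 17/3]
The echelon form has 5 nonzero rows; the last pivot sits in the augmented column, so rank(A) = 4 but rank([A|b]) = 5.
Since the ranks differ, the system is inconsistent.
It has no solutions.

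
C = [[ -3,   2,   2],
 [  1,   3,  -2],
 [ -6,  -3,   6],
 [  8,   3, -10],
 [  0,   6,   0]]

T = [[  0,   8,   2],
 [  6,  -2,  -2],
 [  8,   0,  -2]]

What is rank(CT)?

2

First compute CT:
[[ 28, -28, -14],
 [  2,   2,   0],
 [ 30, -42, -18],
 [-62,  58,  30],
 [ 36, -12, -12]]
Now row reduce the product.
R2 ← R2 − (1/14)·R1: [0, 4, 1]
R3 ← R3 − (15/14)·R1: [0, -12, -3]
R4 ← R4 + (31/14)·R1: [0, -4, -1]
R5 ← R5 − (9/7)·R1: [0, 24, 6]
R3 ← R3 + (3)·R2: [0, 0, 0]
R4 ← R4 + R2: [0, 0, 0]
R5 ← R5 − (6)·R2: [0, 0, 0]
2 nonzero rows, so rank(CT) = 2.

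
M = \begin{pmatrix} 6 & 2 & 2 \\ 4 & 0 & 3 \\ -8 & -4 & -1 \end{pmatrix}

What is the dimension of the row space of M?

2

Row reduce to echelon form.
R2 ← R2 − (2/3)·R1: [0, -4/3, 5/3]
R3 ← R3 + (4/3)·R1: [0, -4/3, 5/3]
R3 ← R3 − R2: [0, 0, 0]
Echelon form has 2 nonzero rows, so rank(M) = 2.
The row space has dimension equal to the rank: 2.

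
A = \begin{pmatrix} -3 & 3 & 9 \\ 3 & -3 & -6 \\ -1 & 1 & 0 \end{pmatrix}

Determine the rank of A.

Row reduce to echelon form.
R2 ← R2 + R1: [0, 0, 3]
R3 ← R3 − (1/3)·R1: [0, 0, -3]
R3 ← R3 + R2: [0, 0, 0]
Echelon form has 2 nonzero rows, so rank(A) = 2.

2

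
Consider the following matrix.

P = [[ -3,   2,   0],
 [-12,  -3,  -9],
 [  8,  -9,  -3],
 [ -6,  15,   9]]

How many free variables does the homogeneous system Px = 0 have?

Row reduce to echelon form.
R2 ← R2 − (4)·R1: [0, -11, -9]
R3 ← R3 + (8/3)·R1: [0, -11/3, -3]
R4 ← R4 − (2)·R1: [0, 11, 9]
R3 ← R3 − (1/3)·R2: [0, 0, 0]
R4 ← R4 + R2: [0, 0, 0]
2 nonzero rows, so rank(P) = 2.
P has 3 columns; by rank–nullity, nullity = 3 − 2 = 1.

1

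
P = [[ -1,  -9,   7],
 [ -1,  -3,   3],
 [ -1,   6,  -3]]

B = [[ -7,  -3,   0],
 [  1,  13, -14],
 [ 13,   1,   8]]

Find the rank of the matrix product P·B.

First compute PB:
[[ 89, -107, 182],
 [ 43, -33,  66],
 [-26,  78, -108]]
Now row reduce the product.
R2 ← R2 − (43/89)·R1: [0, 1664/89, -1952/89]
R3 ← R3 + (26/89)·R1: [0, 4160/89, -4880/89]
R3 ← R3 − (5/2)·R2: [0, 0, 0]
2 nonzero rows, so rank(PB) = 2.

2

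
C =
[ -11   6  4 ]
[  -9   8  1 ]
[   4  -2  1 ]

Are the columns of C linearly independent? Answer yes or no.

yes

Row reduce C to echelon form.
R2 ← R2 − (9/11)·R1: [0, 34/11, -25/11]
R3 ← R3 + (4/11)·R1: [0, 2/11, 27/11]
R3 ← R3 − (1/17)·R2: [0, 0, 44/17]
3 pivots among 3 columns.
Every column is a pivot column, so the columns are linearly independent.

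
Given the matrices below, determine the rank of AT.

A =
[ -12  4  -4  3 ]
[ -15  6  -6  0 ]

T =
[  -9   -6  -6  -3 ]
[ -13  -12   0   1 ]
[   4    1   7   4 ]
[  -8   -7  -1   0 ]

2

First compute AT:
[[ 16,  -1,  41,  24],
 [ 33,  12,  48,  27]]
Now row reduce the product.
R2 ← R2 − (33/16)·R1: [0, 225/16, -585/16, -45/2]
2 nonzero rows, so rank(AT) = 2.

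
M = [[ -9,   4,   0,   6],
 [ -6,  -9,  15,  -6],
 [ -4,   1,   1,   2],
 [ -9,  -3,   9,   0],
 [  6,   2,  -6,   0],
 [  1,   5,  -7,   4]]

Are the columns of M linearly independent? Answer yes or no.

Row reduce M to echelon form.
R2 ← R2 − (2/3)·R1: [0, -35/3, 15, -10]
R3 ← R3 − (4/9)·R1: [0, -7/9, 1, -2/3]
R4 ← R4 − R1: [0, -7, 9, -6]
R5 ← R5 + (2/3)·R1: [0, 14/3, -6, 4]
R6 ← R6 + (1/9)·R1: [0, 49/9, -7, 14/3]
R3 ← R3 − (1/15)·R2: [0, 0, 0, 0]
R4 ← R4 − (3/5)·R2: [0, 0, 0, 0]
R5 ← R5 + (2/5)·R2: [0, 0, 0, 0]
R6 ← R6 + (7/15)·R2: [0, 0, 0, 0]
2 pivots among 4 columns.
Only 2 < 4 pivot columns, so the columns are linearly dependent.

no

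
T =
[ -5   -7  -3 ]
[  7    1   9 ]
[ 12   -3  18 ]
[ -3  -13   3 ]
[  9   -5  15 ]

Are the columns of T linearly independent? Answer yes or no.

no

Row reduce T to echelon form.
R2 ← R2 + (7/5)·R1: [0, -44/5, 24/5]
R3 ← R3 + (12/5)·R1: [0, -99/5, 54/5]
R4 ← R4 − (3/5)·R1: [0, -44/5, 24/5]
R5 ← R5 + (9/5)·R1: [0, -88/5, 48/5]
R3 ← R3 − (9/4)·R2: [0, 0, 0]
R4 ← R4 − R2: [0, 0, 0]
R5 ← R5 − (2)·R2: [0, 0, 0]
2 pivots among 3 columns.
Only 2 < 3 pivot columns, so the columns are linearly dependent.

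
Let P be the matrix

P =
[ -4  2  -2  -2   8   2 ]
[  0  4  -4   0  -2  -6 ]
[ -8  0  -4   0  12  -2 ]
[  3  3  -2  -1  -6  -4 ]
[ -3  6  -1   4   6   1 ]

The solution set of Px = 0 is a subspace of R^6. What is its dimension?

2

Row reduce to echelon form.
R3 ← R3 − (2)·R1: [0, -4, 0, 4, -4, -6]
R4 ← R4 + (3/4)·R1: [0, 9/2, -7/2, -5/2, 0, -5/2]
R5 ← R5 − (3/4)·R1: [0, 9/2, 1/2, 11/2, 0, -1/2]
R3 ← R3 + R2: [0, 0, -4, 4, -6, -12]
R4 ← R4 − (9/8)·R2: [0, 0, 1, -5/2, 9/4, 17/4]
R5 ← R5 − (9/8)·R2: [0, 0, 5, 11/2, 9/4, 25/4]
R4 ← R4 + (1/4)·R3: [0, 0, 0, -3/2, 3/4, 5/4]
R5 ← R5 + (5/4)·R3: [0, 0, 0, 21/2, -21/4, -35/4]
R5 ← R5 + (7)·R4: [0, 0, 0, 0, 0, 0]
4 nonzero rows, so rank(P) = 4.
P has 6 columns; by rank–nullity, nullity = 6 − 4 = 2.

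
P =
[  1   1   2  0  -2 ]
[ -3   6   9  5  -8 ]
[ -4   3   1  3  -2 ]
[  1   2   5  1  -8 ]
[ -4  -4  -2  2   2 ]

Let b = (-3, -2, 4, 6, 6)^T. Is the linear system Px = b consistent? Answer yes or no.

no

Row reduce the augmented matrix [P | b].
R2 ← R2 + (3)·R1: [0, 9, 15, 5, -14, -11]
R3 ← R3 + (4)·R1: [0, 7, 9, 3, -10, -8]
R4 ← R4 − R1: [0, 1, 3, 1, -6, 9]
R5 ← R5 + (4)·R1: [0, 0, 6, 2, -6, -6]
R3 ← R3 − (7/9)·R2: [0, 0, -8/3, -8/9, 8/9, 5/9]
R4 ← R4 − (1/9)·R2: [0, 0, 4/3, 4/9, -40/9, 92/9]
R4 ← R4 + (1/2)·R3: [0, 0, 0, 0, -4, 21/2]
R5 ← R5 + (9/4)·R3: [0, 0, 0, 0, -4, -19/4]
R5 ← R5 − R4: [0, 0, 0, 0, 0, -61/4]
The echelon form has 5 nonzero rows; the last pivot sits in the augmented column, so rank(P) = 4 but rank([P|b]) = 5.
Since the ranks differ, the system is inconsistent.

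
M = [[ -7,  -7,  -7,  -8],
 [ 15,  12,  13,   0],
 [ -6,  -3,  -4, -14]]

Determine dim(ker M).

Row reduce to echelon form.
R2 ← R2 + (15/7)·R1: [0, -3, -2, -120/7]
R3 ← R3 − (6/7)·R1: [0, 3, 2, -50/7]
R3 ← R3 + R2: [0, 0, 0, -170/7]
3 nonzero rows, so rank(M) = 3.
M has 4 columns; by rank–nullity, nullity = 4 − 3 = 1.

1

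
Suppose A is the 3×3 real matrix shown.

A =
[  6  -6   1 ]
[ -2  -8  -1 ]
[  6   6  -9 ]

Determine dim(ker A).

0

Row reduce to echelon form.
R2 ← R2 + (1/3)·R1: [0, -10, -2/3]
R3 ← R3 − R1: [0, 12, -10]
R3 ← R3 + (6/5)·R2: [0, 0, -54/5]
3 nonzero rows, so rank(A) = 3.
A has 3 columns; by rank–nullity, nullity = 3 − 3 = 0.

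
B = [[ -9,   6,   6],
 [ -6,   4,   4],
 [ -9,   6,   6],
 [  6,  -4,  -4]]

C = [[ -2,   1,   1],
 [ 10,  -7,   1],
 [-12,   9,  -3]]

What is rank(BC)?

First compute BC:
[[  6,   3, -21],
 [  4,   2, -14],
 [  6,   3, -21],
 [ -4,  -2,  14]]
Now row reduce the product.
R2 ← R2 − (2/3)·R1: [0, 0, 0]
R3 ← R3 − R1: [0, 0, 0]
R4 ← R4 + (2/3)·R1: [0, 0, 0]
1 nonzero row, so rank(BC) = 1.

1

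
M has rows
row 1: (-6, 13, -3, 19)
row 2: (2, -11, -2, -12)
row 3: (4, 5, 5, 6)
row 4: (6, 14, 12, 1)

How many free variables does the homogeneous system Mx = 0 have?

0

Row reduce to echelon form.
R2 ← R2 + (1/3)·R1: [0, -20/3, -3, -17/3]
R3 ← R3 + (2/3)·R1: [0, 41/3, 3, 56/3]
R4 ← R4 + R1: [0, 27, 9, 20]
R3 ← R3 + (41/20)·R2: [0, 0, -63/20, 141/20]
R4 ← R4 + (81/20)·R2: [0, 0, -63/20, -59/20]
R4 ← R4 − R3: [0, 0, 0, -10]
4 nonzero rows, so rank(M) = 4.
M has 4 columns; by rank–nullity, nullity = 4 − 4 = 0.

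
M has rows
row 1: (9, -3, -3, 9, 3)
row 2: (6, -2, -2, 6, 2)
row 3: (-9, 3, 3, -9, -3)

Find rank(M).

1

Row reduce to echelon form.
R2 ← R2 − (2/3)·R1: [0, 0, 0, 0, 0]
R3 ← R3 + R1: [0, 0, 0, 0, 0]
Echelon form has 1 nonzero row, so rank(M) = 1.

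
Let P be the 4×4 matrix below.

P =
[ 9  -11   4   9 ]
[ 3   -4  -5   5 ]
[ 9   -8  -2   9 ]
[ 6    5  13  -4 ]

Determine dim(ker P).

1

Row reduce to echelon form.
R2 ← R2 − (1/3)·R1: [0, -1/3, -19/3, 2]
R3 ← R3 − R1: [0, 3, -6, 0]
R4 ← R4 − (2/3)·R1: [0, 37/3, 31/3, -10]
R3 ← R3 + (9)·R2: [0, 0, -63, 18]
R4 ← R4 + (37)·R2: [0, 0, -224, 64]
R4 ← R4 − (32/9)·R3: [0, 0, 0, 0]
3 nonzero rows, so rank(P) = 3.
P has 4 columns; by rank–nullity, nullity = 4 − 3 = 1.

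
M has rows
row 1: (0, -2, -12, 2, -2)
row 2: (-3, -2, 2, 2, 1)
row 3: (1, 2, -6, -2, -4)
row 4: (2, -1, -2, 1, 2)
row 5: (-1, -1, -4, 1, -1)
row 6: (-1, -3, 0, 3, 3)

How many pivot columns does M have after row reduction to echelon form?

3

Row reduce to echelon form.
Swap R1 ↔ R2
R3 ← R3 + (1/3)·R1: [0, 4/3, -16/3, -4/3, -11/3]
R4 ← R4 + (2/3)·R1: [0, -7/3, -2/3, 7/3, 8/3]
R5 ← R5 − (1/3)·R1: [0, -1/3, -14/3, 1/3, -4/3]
R6 ← R6 − (1/3)·R1: [0, -7/3, -2/3, 7/3, 8/3]
R3 ← R3 + (2/3)·R2: [0, 0, -40/3, 0, -5]
R4 ← R4 − (7/6)·R2: [0, 0, 40/3, 0, 5]
R5 ← R5 − (1/6)·R2: [0, 0, -8/3, 0, -1]
R6 ← R6 − (7/6)·R2: [0, 0, 40/3, 0, 5]
R4 ← R4 + R3: [0, 0, 0, 0, 0]
R5 ← R5 − (1/5)·R3: [0, 0, 0, 0, 0]
R6 ← R6 + R3: [0, 0, 0, 0, 0]
Echelon form has 3 nonzero rows, so rank(M) = 3.
Each nonzero row contributes one pivot column: 3 pivot columns.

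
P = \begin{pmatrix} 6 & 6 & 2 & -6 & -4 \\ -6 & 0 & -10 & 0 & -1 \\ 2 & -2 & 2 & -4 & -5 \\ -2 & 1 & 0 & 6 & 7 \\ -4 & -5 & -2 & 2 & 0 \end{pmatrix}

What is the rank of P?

Row reduce to echelon form.
R2 ← R2 + R1: [0, 6, -8, -6, -5]
R3 ← R3 − (1/3)·R1: [0, -4, 4/3, -2, -11/3]
R4 ← R4 + (1/3)·R1: [0, 3, 2/3, 4, 17/3]
R5 ← R5 + (2/3)·R1: [0, -1, -2/3, -2, -8/3]
R3 ← R3 + (2/3)·R2: [0, 0, -4, -6, -7]
R4 ← R4 − (1/2)·R2: [0, 0, 14/3, 7, 49/6]
R5 ← R5 + (1/6)·R2: [0, 0, -2, -3, -7/2]
R4 ← R4 + (7/6)·R3: [0, 0, 0, 0, 0]
R5 ← R5 − (1/2)·R3: [0, 0, 0, 0, 0]
Echelon form has 3 nonzero rows, so rank(P) = 3.

3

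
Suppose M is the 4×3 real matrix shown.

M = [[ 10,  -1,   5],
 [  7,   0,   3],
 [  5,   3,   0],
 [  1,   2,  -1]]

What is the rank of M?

Row reduce to echelon form.
R2 ← R2 − (7/10)·R1: [0, 7/10, -1/2]
R3 ← R3 − (1/2)·R1: [0, 7/2, -5/2]
R4 ← R4 − (1/10)·R1: [0, 21/10, -3/2]
R3 ← R3 − (5)·R2: [0, 0, 0]
R4 ← R4 − (3)·R2: [0, 0, 0]
Echelon form has 2 nonzero rows, so rank(M) = 2.

2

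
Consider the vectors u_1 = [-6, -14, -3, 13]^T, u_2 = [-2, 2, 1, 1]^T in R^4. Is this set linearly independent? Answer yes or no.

Form the matrix with these vectors as rows and row reduce.
R2 ← R2 − (1/3)·R1: [0, 20/3, 2, -10/3]
2 nonzero rows, so the 2 vectors span a space of dimension 2.
Since 2 = 2, the vectors are linearly independent.

yes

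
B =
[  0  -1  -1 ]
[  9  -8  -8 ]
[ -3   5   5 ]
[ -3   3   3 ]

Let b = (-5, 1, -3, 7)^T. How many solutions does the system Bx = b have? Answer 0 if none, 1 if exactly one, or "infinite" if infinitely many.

0

Row reduce the augmented matrix [B | b].
Swap R1 ↔ R2
R3 ← R3 + (1/3)·R1: [0, 7/3, 7/3, -8/3]
R4 ← R4 + (1/3)·R1: [0, 1/3, 1/3, 22/3]
R3 ← R3 + (7/3)·R2: [0, 0, 0, -43/3]
R4 ← R4 + (1/3)·R2: [0, 0, 0, 17/3]
R4 ← R4 + (17/43)·R3: [0, 0, 0, 0]
The echelon form has 3 nonzero rows; the last pivot sits in the augmented column, so rank(B) = 2 but rank([B|b]) = 3.
Since the ranks differ, the system is inconsistent.
It has no solutions.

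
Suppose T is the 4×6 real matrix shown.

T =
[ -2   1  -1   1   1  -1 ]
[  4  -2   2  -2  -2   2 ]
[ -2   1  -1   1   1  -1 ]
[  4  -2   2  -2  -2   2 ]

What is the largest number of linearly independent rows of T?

Row reduce to echelon form.
R2 ← R2 + (2)·R1: [0, 0, 0, 0, 0, 0]
R3 ← R3 − R1: [0, 0, 0, 0, 0, 0]
R4 ← R4 + (2)·R1: [0, 0, 0, 0, 0, 0]
Echelon form has 1 nonzero row, so rank(T) = 1.
The rank gives the maximum number of linearly independent rows: 1.

1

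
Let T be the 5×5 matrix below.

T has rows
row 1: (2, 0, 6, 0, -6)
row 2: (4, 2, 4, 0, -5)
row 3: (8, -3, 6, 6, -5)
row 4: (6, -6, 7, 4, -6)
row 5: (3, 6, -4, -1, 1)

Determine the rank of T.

Row reduce to echelon form.
R2 ← R2 − (2)·R1: [0, 2, -8, 0, 7]
R3 ← R3 − (4)·R1: [0, -3, -18, 6, 19]
R4 ← R4 − (3)·R1: [0, -6, -11, 4, 12]
R5 ← R5 − (3/2)·R1: [0, 6, -13, -1, 10]
R3 ← R3 + (3/2)·R2: [0, 0, -30, 6, 59/2]
R4 ← R4 + (3)·R2: [0, 0, -35, 4, 33]
R5 ← R5 − (3)·R2: [0, 0, 11, -1, -11]
R4 ← R4 − (7/6)·R3: [0, 0, 0, -3, -17/12]
R5 ← R5 + (11/30)·R3: [0, 0, 0, 6/5, -11/60]
R5 ← R5 + (2/5)·R4: [0, 0, 0, 0, -3/4]
Echelon form has 5 nonzero rows, so rank(T) = 5.

5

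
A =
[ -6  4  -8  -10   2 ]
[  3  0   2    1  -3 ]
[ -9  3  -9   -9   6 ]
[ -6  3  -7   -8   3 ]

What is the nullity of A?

3

Row reduce to echelon form.
R2 ← R2 + (1/2)·R1: [0, 2, -2, -4, -2]
R3 ← R3 − (3/2)·R1: [0, -3, 3, 6, 3]
R4 ← R4 − R1: [0, -1, 1, 2, 1]
R3 ← R3 + (3/2)·R2: [0, 0, 0, 0, 0]
R4 ← R4 + (1/2)·R2: [0, 0, 0, 0, 0]
2 nonzero rows, so rank(A) = 2.
A has 5 columns; by rank–nullity, nullity = 5 − 2 = 3.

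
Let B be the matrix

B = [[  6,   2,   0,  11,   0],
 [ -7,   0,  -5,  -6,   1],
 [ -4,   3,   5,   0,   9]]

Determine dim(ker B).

Row reduce to echelon form.
R2 ← R2 + (7/6)·R1: [0, 7/3, -5, 41/6, 1]
R3 ← R3 + (2/3)·R1: [0, 13/3, 5, 22/3, 9]
R3 ← R3 − (13/7)·R2: [0, 0, 100/7, -75/14, 50/7]
3 nonzero rows, so rank(B) = 3.
B has 5 columns; by rank–nullity, nullity = 5 − 3 = 2.

2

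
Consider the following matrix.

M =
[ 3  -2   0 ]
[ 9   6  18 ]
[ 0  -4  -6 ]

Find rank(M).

Row reduce to echelon form.
R2 ← R2 − (3)·R1: [0, 12, 18]
R3 ← R3 + (1/3)·R2: [0, 0, 0]
Echelon form has 2 nonzero rows, so rank(M) = 2.

2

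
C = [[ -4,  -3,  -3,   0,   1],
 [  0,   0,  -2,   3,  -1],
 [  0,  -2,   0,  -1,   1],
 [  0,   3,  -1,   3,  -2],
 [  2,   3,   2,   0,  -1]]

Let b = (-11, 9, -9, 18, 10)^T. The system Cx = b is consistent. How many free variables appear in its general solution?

Row reduce the augmented matrix [C | b].
R5 ← R5 + (1/2)·R1: [0, 3/2, 1/2, 0, -1/2, 9/2]
Swap R2 ↔ R3
R4 ← R4 + (3/2)·R2: [0, 0, -1, 3/2, -1/2, 9/2]
R5 ← R5 + (3/4)·R2: [0, 0, 1/2, -3/4, 1/4, -9/4]
R4 ← R4 − (1/2)·R3: [0, 0, 0, 0, 0, 0]
R5 ← R5 + (1/4)·R3: [0, 0, 0, 0, 0, 0]
The echelon form has 3 nonzero rows, and every pivot lies in the first 5 columns, so rank(C) = rank([C|b]) = 3.
The system is consistent.
Free variables = (unknowns) − (rank) = 5 − 3 = 2.

2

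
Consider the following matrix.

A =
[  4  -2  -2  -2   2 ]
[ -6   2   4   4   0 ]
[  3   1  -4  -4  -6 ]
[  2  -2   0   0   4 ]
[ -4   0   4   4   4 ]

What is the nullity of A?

Row reduce to echelon form.
R2 ← R2 + (3/2)·R1: [0, -1, 1, 1, 3]
R3 ← R3 − (3/4)·R1: [0, 5/2, -5/2, -5/2, -15/2]
R4 ← R4 − (1/2)·R1: [0, -1, 1, 1, 3]
R5 ← R5 + R1: [0, -2, 2, 2, 6]
R3 ← R3 + (5/2)·R2: [0, 0, 0, 0, 0]
R4 ← R4 − R2: [0, 0, 0, 0, 0]
R5 ← R5 − (2)·R2: [0, 0, 0, 0, 0]
2 nonzero rows, so rank(A) = 2.
A has 5 columns; by rank–nullity, nullity = 5 − 2 = 3.

3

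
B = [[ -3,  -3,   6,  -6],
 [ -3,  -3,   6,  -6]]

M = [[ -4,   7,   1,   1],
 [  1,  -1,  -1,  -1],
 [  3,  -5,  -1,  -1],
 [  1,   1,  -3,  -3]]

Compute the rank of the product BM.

First compute BM:
[[ 21, -54,  12,  12],
 [ 21, -54,  12,  12]]
Now row reduce the product.
R2 ← R2 − R1: [0, 0, 0, 0]
1 nonzero row, so rank(BM) = 1.

1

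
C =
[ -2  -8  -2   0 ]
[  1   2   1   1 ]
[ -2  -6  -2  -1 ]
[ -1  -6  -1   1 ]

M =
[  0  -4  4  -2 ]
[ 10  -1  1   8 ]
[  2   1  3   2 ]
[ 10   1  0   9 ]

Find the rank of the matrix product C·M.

2

First compute CM:
[[-84,  14, -22, -64],
 [ 32,  -4,   9,  25],
 [-74,  11, -20, -57],
 [-52,  10, -13, -39]]
Now row reduce the product.
R2 ← R2 + (8/21)·R1: [0, 4/3, 13/21, 13/21]
R3 ← R3 − (37/42)·R1: [0, -4/3, -13/21, -13/21]
R4 ← R4 − (13/21)·R1: [0, 4/3, 13/21, 13/21]
R3 ← R3 + R2: [0, 0, 0, 0]
R4 ← R4 − R2: [0, 0, 0, 0]
2 nonzero rows, so rank(CM) = 2.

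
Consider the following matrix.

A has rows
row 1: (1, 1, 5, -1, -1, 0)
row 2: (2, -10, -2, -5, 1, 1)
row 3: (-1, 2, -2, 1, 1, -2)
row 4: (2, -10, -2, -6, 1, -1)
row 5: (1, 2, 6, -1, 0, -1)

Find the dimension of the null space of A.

Row reduce to echelon form.
R2 ← R2 − (2)·R1: [0, -12, -12, -3, 3, 1]
R3 ← R3 + R1: [0, 3, 3, 0, 0, -2]
R4 ← R4 − (2)·R1: [0, -12, -12, -4, 3, -1]
R5 ← R5 − R1: [0, 1, 1, 0, 1, -1]
R3 ← R3 + (1/4)·R2: [0, 0, 0, -3/4, 3/4, -7/4]
R4 ← R4 − R2: [0, 0, 0, -1, 0, -2]
R5 ← R5 + (1/12)·R2: [0, 0, 0, -1/4, 5/4, -11/12]
R4 ← R4 − (4/3)·R3: [0, 0, 0, 0, -1, 1/3]
R5 ← R5 − (1/3)·R3: [0, 0, 0, 0, 1, -1/3]
R5 ← R5 + R4: [0, 0, 0, 0, 0, 0]
4 nonzero rows, so rank(A) = 4.
A has 6 columns; by rank–nullity, nullity = 6 − 4 = 2.

2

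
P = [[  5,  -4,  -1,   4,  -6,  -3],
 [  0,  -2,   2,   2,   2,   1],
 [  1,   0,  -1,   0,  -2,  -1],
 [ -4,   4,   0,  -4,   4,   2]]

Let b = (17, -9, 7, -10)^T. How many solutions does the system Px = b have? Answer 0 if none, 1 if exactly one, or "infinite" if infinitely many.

Row reduce the augmented matrix [P | b].
R3 ← R3 − (1/5)·R1: [0, 4/5, -4/5, -4/5, -4/5, -2/5, 18/5]
R4 ← R4 + (4/5)·R1: [0, 4/5, -4/5, -4/5, -4/5, -2/5, 18/5]
R3 ← R3 + (2/5)·R2: [0, 0, 0, 0, 0, 0, 0]
R4 ← R4 + (2/5)·R2: [0, 0, 0, 0, 0, 0, 0]
The echelon form has 2 nonzero rows, and every pivot lies in the first 6 columns, so rank(P) = rank([P|b]) = 2.
The system is consistent.
rank = 2 < 6 unknowns, so there are infinitely many solutions.

infinite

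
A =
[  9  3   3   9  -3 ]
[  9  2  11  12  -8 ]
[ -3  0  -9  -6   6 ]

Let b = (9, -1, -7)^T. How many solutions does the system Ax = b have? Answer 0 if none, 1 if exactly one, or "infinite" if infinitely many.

0

Row reduce the augmented matrix [A | b].
R2 ← R2 − R1: [0, -1, 8, 3, -5, -10]
R3 ← R3 + (1/3)·R1: [0, 1, -8, -3, 5, -4]
R3 ← R3 + R2: [0, 0, 0, 0, 0, -14]
The echelon form has 3 nonzero rows; the last pivot sits in the augmented column, so rank(A) = 2 but rank([A|b]) = 3.
Since the ranks differ, the system is inconsistent.
It has no solutions.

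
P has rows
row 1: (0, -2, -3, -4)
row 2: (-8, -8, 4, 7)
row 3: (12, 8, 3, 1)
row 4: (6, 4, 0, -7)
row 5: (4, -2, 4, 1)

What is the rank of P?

4

Row reduce to echelon form.
Swap R1 ↔ R2
R3 ← R3 + (3/2)·R1: [0, -4, 9, 23/2]
R4 ← R4 + (3/4)·R1: [0, -2, 3, -7/4]
R5 ← R5 + (1/2)·R1: [0, -6, 6, 9/2]
R3 ← R3 − (2)·R2: [0, 0, 15, 39/2]
R4 ← R4 − R2: [0, 0, 6, 9/4]
R5 ← R5 − (3)·R2: [0, 0, 15, 33/2]
R4 ← R4 − (2/5)·R3: [0, 0, 0, -111/20]
R5 ← R5 − R3: [0, 0, 0, -3]
R5 ← R5 − (20/37)·R4: [0, 0, 0, 0]
Echelon form has 4 nonzero rows, so rank(P) = 4.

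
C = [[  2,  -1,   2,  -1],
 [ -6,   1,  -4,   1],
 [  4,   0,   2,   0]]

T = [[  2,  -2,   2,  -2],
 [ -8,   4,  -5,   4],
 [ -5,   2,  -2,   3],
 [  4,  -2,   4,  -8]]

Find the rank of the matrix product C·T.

First compute CT:
[[ -2,  -2,   1,   6],
 [  4,   6,  -5,  -4],
 [ -2,  -4,   4,  -2]]
Now row reduce the product.
R2 ← R2 + (2)·R1: [0, 2, -3, 8]
R3 ← R3 − R1: [0, -2, 3, -8]
R3 ← R3 + R2: [0, 0, 0, 0]
2 nonzero rows, so rank(CT) = 2.

2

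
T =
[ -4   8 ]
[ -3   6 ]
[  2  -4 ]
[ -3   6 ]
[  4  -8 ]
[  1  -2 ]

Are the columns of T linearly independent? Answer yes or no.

Row reduce T to echelon form.
R2 ← R2 − (3/4)·R1: [0, 0]
R3 ← R3 + (1/2)·R1: [0, 0]
R4 ← R4 − (3/4)·R1: [0, 0]
R5 ← R5 + R1: [0, 0]
R6 ← R6 + (1/4)·R1: [0, 0]
1 pivot among 2 columns.
Only 1 < 2 pivot columns, so the columns are linearly dependent.

no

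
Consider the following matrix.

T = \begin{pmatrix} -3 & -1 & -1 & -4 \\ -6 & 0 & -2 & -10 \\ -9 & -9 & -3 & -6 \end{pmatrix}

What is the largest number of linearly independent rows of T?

Row reduce to echelon form.
R2 ← R2 − (2)·R1: [0, 2, 0, -2]
R3 ← R3 − (3)·R1: [0, -6, 0, 6]
R3 ← R3 + (3)·R2: [0, 0, 0, 0]
Echelon form has 2 nonzero rows, so rank(T) = 2.
The rank gives the maximum number of linearly independent rows: 2.

2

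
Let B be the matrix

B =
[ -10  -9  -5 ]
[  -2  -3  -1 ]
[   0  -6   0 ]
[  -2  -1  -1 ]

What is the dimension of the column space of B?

2

Row reduce to echelon form.
R2 ← R2 − (1/5)·R1: [0, -6/5, 0]
R4 ← R4 − (1/5)·R1: [0, 4/5, 0]
R3 ← R3 − (5)·R2: [0, 0, 0]
R4 ← R4 + (2/3)·R2: [0, 0, 0]
Echelon form has 2 nonzero rows, so rank(B) = 2.
The column space has dimension equal to the rank: 2.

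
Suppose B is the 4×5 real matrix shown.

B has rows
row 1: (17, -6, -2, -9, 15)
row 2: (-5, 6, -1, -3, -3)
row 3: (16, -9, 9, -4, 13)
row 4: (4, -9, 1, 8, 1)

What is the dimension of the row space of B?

Row reduce to echelon form.
R2 ← R2 + (5/17)·R1: [0, 72/17, -27/17, -96/17, 24/17]
R3 ← R3 − (16/17)·R1: [0, -57/17, 185/17, 76/17, -19/17]
R4 ← R4 − (4/17)·R1: [0, -129/17, 25/17, 172/17, -43/17]
R3 ← R3 + (19/24)·R2: [0, 0, 77/8, 0, 0]
R4 ← R4 + (43/24)·R2: [0, 0, -11/8, 0, 0]
R4 ← R4 + (1/7)·R3: [0, 0, 0, 0, 0]
Echelon form has 3 nonzero rows, so rank(B) = 3.
The row space has dimension equal to the rank: 3.

3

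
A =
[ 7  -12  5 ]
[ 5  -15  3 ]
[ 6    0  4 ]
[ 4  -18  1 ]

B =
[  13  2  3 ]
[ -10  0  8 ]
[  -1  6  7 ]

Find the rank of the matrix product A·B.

3

First compute AB:
[[206,  44, -40],
 [212,  28, -84],
 [ 74,  36,  46],
 [231,  14, -125]]
Now row reduce the product.
R2 ← R2 − (106/103)·R1: [0, -1780/103, -4412/103]
R3 ← R3 − (37/103)·R1: [0, 2080/103, 6218/103]
R4 ← R4 − (231/206)·R1: [0, -3640/103, -8255/103]
R3 ← R3 + (104/89)·R2: [0, 0, 918/89]
R4 ← R4 − (182/89)·R2: [0, 0, 663/89]
R4 ← R4 − (13/18)·R3: [0, 0, 0]
3 nonzero rows, so rank(AB) = 3.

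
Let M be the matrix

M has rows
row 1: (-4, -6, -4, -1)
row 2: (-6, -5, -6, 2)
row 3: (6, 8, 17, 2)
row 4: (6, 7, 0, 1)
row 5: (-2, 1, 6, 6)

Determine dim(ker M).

Row reduce to echelon form.
R2 ← R2 − (3/2)·R1: [0, 4, 0, 7/2]
R3 ← R3 + (3/2)·R1: [0, -1, 11, 1/2]
R4 ← R4 + (3/2)·R1: [0, -2, -6, -1/2]
R5 ← R5 − (1/2)·R1: [0, 4, 8, 13/2]
R3 ← R3 + (1/4)·R2: [0, 0, 11, 11/8]
R4 ← R4 + (1/2)·R2: [0, 0, -6, 5/4]
R5 ← R5 − R2: [0, 0, 8, 3]
R4 ← R4 + (6/11)·R3: [0, 0, 0, 2]
R5 ← R5 − (8/11)·R3: [0, 0, 0, 2]
R5 ← R5 − R4: [0, 0, 0, 0]
4 nonzero rows, so rank(M) = 4.
M has 4 columns; by rank–nullity, nullity = 4 − 4 = 0.

0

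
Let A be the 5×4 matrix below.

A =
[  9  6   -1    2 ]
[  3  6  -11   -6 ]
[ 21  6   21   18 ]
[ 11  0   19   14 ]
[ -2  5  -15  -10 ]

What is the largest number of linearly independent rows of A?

Row reduce to echelon form.
R2 ← R2 − (1/3)·R1: [0, 4, -32/3, -20/3]
R3 ← R3 − (7/3)·R1: [0, -8, 70/3, 40/3]
R4 ← R4 − (11/9)·R1: [0, -22/3, 182/9, 104/9]
R5 ← R5 + (2/9)·R1: [0, 19/3, -137/9, -86/9]
R3 ← R3 + (2)·R2: [0, 0, 2, 0]
R4 ← R4 + (11/6)·R2: [0, 0, 2/3, -2/3]
R5 ← R5 − (19/12)·R2: [0, 0, 5/3, 1]
R4 ← R4 − (1/3)·R3: [0, 0, 0, -2/3]
R5 ← R5 − (5/6)·R3: [0, 0, 0, 1]
R5 ← R5 + (3/2)·R4: [0, 0, 0, 0]
Echelon form has 4 nonzero rows, so rank(A) = 4.
The rank gives the maximum number of linearly independent rows: 4.

4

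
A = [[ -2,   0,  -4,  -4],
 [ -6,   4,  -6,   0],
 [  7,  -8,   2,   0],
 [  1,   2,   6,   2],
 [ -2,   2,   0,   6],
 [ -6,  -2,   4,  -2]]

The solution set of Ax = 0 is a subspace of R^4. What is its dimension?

0

Row reduce to echelon form.
R2 ← R2 − (3)·R1: [0, 4, 6, 12]
R3 ← R3 + (7/2)·R1: [0, -8, -12, -14]
R4 ← R4 + (1/2)·R1: [0, 2, 4, 0]
R5 ← R5 − R1: [0, 2, 4, 10]
R6 ← R6 − (3)·R1: [0, -2, 16, 10]
R3 ← R3 + (2)·R2: [0, 0, 0, 10]
R4 ← R4 − (1/2)·R2: [0, 0, 1, -6]
R5 ← R5 − (1/2)·R2: [0, 0, 1, 4]
R6 ← R6 + (1/2)·R2: [0, 0, 19, 16]
Swap R3 ↔ R4
R5 ← R5 − R3: [0, 0, 0, 10]
R6 ← R6 − (19)·R3: [0, 0, 0, 130]
R5 ← R5 − R4: [0, 0, 0, 0]
R6 ← R6 − (13)·R4: [0, 0, 0, 0]
4 nonzero rows, so rank(A) = 4.
A has 4 columns; by rank–nullity, nullity = 4 − 4 = 0.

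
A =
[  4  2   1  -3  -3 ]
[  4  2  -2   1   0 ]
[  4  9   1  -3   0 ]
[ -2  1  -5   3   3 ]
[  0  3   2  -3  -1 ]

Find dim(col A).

4

Row reduce to echelon form.
R2 ← R2 − R1: [0, 0, -3, 4, 3]
R3 ← R3 − R1: [0, 7, 0, 0, 3]
R4 ← R4 + (1/2)·R1: [0, 2, -9/2, 3/2, 3/2]
Swap R2 ↔ R3
R4 ← R4 − (2/7)·R2: [0, 0, -9/2, 3/2, 9/14]
R5 ← R5 − (3/7)·R2: [0, 0, 2, -3, -16/7]
R4 ← R4 − (3/2)·R3: [0, 0, 0, -9/2, -27/7]
R5 ← R5 + (2/3)·R3: [0, 0, 0, -1/3, -2/7]
R5 ← R5 − (2/27)·R4: [0, 0, 0, 0, 0]
Echelon form has 4 nonzero rows, so rank(A) = 4.
The column space has dimension equal to the rank: 4.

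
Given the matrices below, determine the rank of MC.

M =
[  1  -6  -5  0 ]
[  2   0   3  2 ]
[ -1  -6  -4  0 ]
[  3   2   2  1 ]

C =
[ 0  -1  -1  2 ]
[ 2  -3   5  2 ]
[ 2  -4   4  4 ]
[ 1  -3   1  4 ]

First compute MC:
[[-22,  37, -51, -30],
 [  8, -20,  12,  24],
 [-20,  35, -45, -30],
 [  9, -20,  16,  22]]
Now row reduce the product.
R2 ← R2 + (4/11)·R1: [0, -72/11, -72/11, 144/11]
R3 ← R3 − (10/11)·R1: [0, 15/11, 15/11, -30/11]
R4 ← R4 + (9/22)·R1: [0, -107/22, -107/22, 107/11]
R3 ← R3 + (5/24)·R2: [0, 0, 0, 0]
R4 ← R4 − (107/144)·R2: [0, 0, 0, 0]
2 nonzero rows, so rank(MC) = 2.

2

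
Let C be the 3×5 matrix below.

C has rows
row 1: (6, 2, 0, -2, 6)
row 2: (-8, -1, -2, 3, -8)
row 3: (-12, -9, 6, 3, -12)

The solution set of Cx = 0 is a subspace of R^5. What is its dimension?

3

Row reduce to echelon form.
R2 ← R2 + (4/3)·R1: [0, 5/3, -2, 1/3, 0]
R3 ← R3 + (2)·R1: [0, -5, 6, -1, 0]
R3 ← R3 + (3)·R2: [0, 0, 0, 0, 0]
2 nonzero rows, so rank(C) = 2.
C has 5 columns; by rank–nullity, nullity = 5 − 2 = 3.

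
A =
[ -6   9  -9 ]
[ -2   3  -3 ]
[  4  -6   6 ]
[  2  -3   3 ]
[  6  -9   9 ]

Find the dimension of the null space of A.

Row reduce to echelon form.
R2 ← R2 − (1/3)·R1: [0, 0, 0]
R3 ← R3 + (2/3)·R1: [0, 0, 0]
R4 ← R4 + (1/3)·R1: [0, 0, 0]
R5 ← R5 + R1: [0, 0, 0]
1 nonzero row, so rank(A) = 1.
A has 3 columns; by rank–nullity, nullity = 3 − 1 = 2.

2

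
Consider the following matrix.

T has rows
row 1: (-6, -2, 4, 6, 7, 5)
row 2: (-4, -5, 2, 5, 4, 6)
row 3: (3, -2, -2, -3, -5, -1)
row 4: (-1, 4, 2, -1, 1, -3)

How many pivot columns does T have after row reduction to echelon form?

Row reduce to echelon form.
R2 ← R2 − (2/3)·R1: [0, -11/3, -2/3, 1, -2/3, 8/3]
R3 ← R3 + (1/2)·R1: [0, -3, 0, 0, -3/2, 3/2]
R4 ← R4 − (1/6)·R1: [0, 13/3, 4/3, -2, -1/6, -23/6]
R3 ← R3 − (9/11)·R2: [0, 0, 6/11, -9/11, -21/22, -15/22]
R4 ← R4 + (13/11)·R2: [0, 0, 6/11, -9/11, -21/22, -15/22]
R4 ← R4 − R3: [0, 0, 0, 0, 0, 0]
Echelon form has 3 nonzero rows, so rank(T) = 3.
Each nonzero row contributes one pivot column: 3 pivot columns.

3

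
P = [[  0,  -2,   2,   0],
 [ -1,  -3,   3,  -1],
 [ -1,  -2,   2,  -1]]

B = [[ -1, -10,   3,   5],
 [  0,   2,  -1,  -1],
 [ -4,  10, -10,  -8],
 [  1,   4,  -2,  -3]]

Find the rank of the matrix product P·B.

2

First compute PB:
[[ -8,  16, -18, -14],
 [-12,  30, -28, -23],
 [ -8,  22, -19, -16]]
Now row reduce the product.
R2 ← R2 − (3/2)·R1: [0, 6, -1, -2]
R3 ← R3 − R1: [0, 6, -1, -2]
R3 ← R3 − R2: [0, 0, 0, 0]
2 nonzero rows, so rank(PB) = 2.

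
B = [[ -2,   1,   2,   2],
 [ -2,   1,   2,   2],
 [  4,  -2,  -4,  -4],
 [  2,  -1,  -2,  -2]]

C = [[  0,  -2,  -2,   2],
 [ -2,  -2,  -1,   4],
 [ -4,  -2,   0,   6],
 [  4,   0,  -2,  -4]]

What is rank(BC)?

First compute BC:
[[ -2,  -2,  -1,   4],
 [ -2,  -2,  -1,   4],
 [  4,   4,   2,  -8],
 [  2,   2,   1,  -4]]
Now row reduce the product.
R2 ← R2 − R1: [0, 0, 0, 0]
R3 ← R3 + (2)·R1: [0, 0, 0, 0]
R4 ← R4 + R1: [0, 0, 0, 0]
1 nonzero row, so rank(BC) = 1.

1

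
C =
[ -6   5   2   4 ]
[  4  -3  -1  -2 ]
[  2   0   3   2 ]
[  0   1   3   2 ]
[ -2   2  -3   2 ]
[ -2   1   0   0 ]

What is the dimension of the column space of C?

3

Row reduce to echelon form.
R2 ← R2 + (2/3)·R1: [0, 1/3, 1/3, 2/3]
R3 ← R3 + (1/3)·R1: [0, 5/3, 11/3, 10/3]
R5 ← R5 − (1/3)·R1: [0, 1/3, -11/3, 2/3]
R6 ← R6 − (1/3)·R1: [0, -2/3, -2/3, -4/3]
R3 ← R3 − (5)·R2: [0, 0, 2, 0]
R4 ← R4 − (3)·R2: [0, 0, 2, 0]
R5 ← R5 − R2: [0, 0, -4, 0]
R6 ← R6 + (2)·R2: [0, 0, 0, 0]
R4 ← R4 − R3: [0, 0, 0, 0]
R5 ← R5 + (2)·R3: [0, 0, 0, 0]
Echelon form has 3 nonzero rows, so rank(C) = 3.
The column space has dimension equal to the rank: 3.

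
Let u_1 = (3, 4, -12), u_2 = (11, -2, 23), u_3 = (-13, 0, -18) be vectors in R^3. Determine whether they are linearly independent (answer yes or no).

yes

Form the matrix with these vectors as rows and row reduce.
R2 ← R2 − (11/3)·R1: [0, -50/3, 67]
R3 ← R3 + (13/3)·R1: [0, 52/3, -70]
R3 ← R3 + (26/25)·R2: [0, 0, -8/25]
3 nonzero rows, so the 3 vectors span a space of dimension 3.
Since 3 = 3, the vectors are linearly independent.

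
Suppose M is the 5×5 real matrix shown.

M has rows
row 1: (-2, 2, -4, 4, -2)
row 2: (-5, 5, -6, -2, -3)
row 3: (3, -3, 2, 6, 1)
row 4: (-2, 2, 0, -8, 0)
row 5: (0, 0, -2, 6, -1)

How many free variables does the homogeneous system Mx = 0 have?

3

Row reduce to echelon form.
R2 ← R2 − (5/2)·R1: [0, 0, 4, -12, 2]
R3 ← R3 + (3/2)·R1: [0, 0, -4, 12, -2]
R4 ← R4 − R1: [0, 0, 4, -12, 2]
R3 ← R3 + R2: [0, 0, 0, 0, 0]
R4 ← R4 − R2: [0, 0, 0, 0, 0]
R5 ← R5 + (1/2)·R2: [0, 0, 0, 0, 0]
2 nonzero rows, so rank(M) = 2.
M has 5 columns; by rank–nullity, nullity = 5 − 2 = 3.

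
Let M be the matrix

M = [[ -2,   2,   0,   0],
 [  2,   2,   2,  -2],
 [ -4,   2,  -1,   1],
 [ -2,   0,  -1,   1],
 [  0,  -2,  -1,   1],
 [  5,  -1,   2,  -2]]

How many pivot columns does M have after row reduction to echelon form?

2

Row reduce to echelon form.
R2 ← R2 + R1: [0, 4, 2, -2]
R3 ← R3 − (2)·R1: [0, -2, -1, 1]
R4 ← R4 − R1: [0, -2, -1, 1]
R6 ← R6 + (5/2)·R1: [0, 4, 2, -2]
R3 ← R3 + (1/2)·R2: [0, 0, 0, 0]
R4 ← R4 + (1/2)·R2: [0, 0, 0, 0]
R5 ← R5 + (1/2)·R2: [0, 0, 0, 0]
R6 ← R6 − R2: [0, 0, 0, 0]
Echelon form has 2 nonzero rows, so rank(M) = 2.
Each nonzero row contributes one pivot column: 2 pivot columns.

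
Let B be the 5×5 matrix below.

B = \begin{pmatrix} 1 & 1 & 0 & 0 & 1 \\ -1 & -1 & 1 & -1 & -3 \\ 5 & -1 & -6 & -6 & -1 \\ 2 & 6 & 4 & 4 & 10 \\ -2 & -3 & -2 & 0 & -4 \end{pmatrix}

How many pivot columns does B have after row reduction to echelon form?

4

Row reduce to echelon form.
R2 ← R2 + R1: [0, 0, 1, -1, -2]
R3 ← R3 − (5)·R1: [0, -6, -6, -6, -6]
R4 ← R4 − (2)·R1: [0, 4, 4, 4, 8]
R5 ← R5 + (2)·R1: [0, -1, -2, 0, -2]
Swap R2 ↔ R3
R4 ← R4 + (2/3)·R2: [0, 0, 0, 0, 4]
R5 ← R5 − (1/6)·R2: [0, 0, -1, 1, -1]
R5 ← R5 + R3: [0, 0, 0, 0, -3]
R5 ← R5 + (3/4)·R4: [0, 0, 0, 0, 0]
Echelon form has 4 nonzero rows, so rank(B) = 4.
Each nonzero row contributes one pivot column: 4 pivot columns.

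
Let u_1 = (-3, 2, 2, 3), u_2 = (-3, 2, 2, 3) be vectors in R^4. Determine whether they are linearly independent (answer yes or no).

no

Form the matrix with these vectors as rows and row reduce.
R2 ← R2 − R1: [0, 0, 0, 0]
1 nonzero row, so the 2 vectors span a space of dimension 1.
Since 1 < 2, the vectors are linearly dependent.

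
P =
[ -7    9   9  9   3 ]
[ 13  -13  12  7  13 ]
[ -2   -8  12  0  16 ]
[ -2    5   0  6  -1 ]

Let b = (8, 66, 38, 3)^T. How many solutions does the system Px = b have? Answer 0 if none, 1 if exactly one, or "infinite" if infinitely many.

infinite

Row reduce the augmented matrix [P | b].
R2 ← R2 + (13/7)·R1: [0, 26/7, 201/7, 166/7, 130/7, 566/7]
R3 ← R3 − (2/7)·R1: [0, -74/7, 66/7, -18/7, 106/7, 250/7]
R4 ← R4 − (2/7)·R1: [0, 17/7, -18/7, 24/7, -13/7, 5/7]
R3 ← R3 + (37/13)·R2: [0, 0, 1185/13, 844/13, 68, 3456/13]
R4 ← R4 − (17/26)·R2: [0, 0, -555/26, -157/13, -14, -678/13]
R4 ← R4 + (37/158)·R3: [0, 0, 0, 247/79, 152/79, 798/79]
The echelon form has 4 nonzero rows, and every pivot lies in the first 5 columns, so rank(P) = rank([P|b]) = 4.
The system is consistent.
rank = 4 < 5 unknowns, so there are infinitely many solutions.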